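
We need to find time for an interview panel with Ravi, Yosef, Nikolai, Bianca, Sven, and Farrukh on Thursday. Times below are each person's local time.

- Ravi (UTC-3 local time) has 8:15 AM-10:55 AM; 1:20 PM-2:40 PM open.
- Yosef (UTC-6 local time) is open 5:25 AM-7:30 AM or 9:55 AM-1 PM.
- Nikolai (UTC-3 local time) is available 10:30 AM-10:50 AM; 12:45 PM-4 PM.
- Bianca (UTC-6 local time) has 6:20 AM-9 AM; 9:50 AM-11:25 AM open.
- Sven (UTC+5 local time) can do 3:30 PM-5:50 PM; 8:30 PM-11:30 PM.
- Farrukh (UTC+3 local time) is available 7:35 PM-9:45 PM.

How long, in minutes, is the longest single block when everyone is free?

50

Ravi in UTC: 11:15-13:55, 16:20-17:40 (add 3h to convert from UTC-3).
Yosef in UTC: 11:25-13:30, 15:55-19:00 (add 6h to convert from UTC-6).
Nikolai in UTC: 13:30-13:50, 15:45-19:00 (add 3h to convert from UTC-3).
Bianca in UTC: 12:20-15:00, 15:50-17:25 (add 6h to convert from UTC-6).
Sven in UTC: 10:30-12:50, 15:30-18:30 (subtract 5h to convert from UTC+5).
Farrukh in UTC: 16:35-18:45 (subtract 3h to convert from UTC+3).
Ravi ∩ Yosef: 11:25-13:30, 16:20-17:40.
Ravi ∩ Yosef ∩ Nikolai: 16:20-17:40.
Ravi ∩ Yosef ∩ Nikolai ∩ Bianca: 16:20-17:25.
Ravi ∩ Yosef ∩ Nikolai ∩ Bianca ∩ Sven: 16:20-17:25.
Ravi ∩ Yosef ∩ Nikolai ∩ Bianca ∩ Sven ∩ Farrukh: 16:35-17:25.
Those are the intersection windows.
The longest is 16:35-17:25 at 50 minutes.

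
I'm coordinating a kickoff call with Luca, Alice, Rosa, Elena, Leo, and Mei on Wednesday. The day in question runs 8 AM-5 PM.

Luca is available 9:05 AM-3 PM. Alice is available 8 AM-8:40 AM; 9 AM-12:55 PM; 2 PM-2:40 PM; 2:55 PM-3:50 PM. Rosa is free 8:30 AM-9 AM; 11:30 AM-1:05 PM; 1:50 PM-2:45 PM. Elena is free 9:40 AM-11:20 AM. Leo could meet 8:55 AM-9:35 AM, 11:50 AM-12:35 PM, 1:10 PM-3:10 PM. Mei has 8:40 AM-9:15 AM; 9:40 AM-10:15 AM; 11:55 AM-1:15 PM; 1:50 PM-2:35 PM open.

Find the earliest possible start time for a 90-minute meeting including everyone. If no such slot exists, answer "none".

none

Luca ∩ Alice: 09:05-12:55, 14:00-14:40, 14:55-15:00.
Luca ∩ Alice ∩ Rosa: 11:30-12:55, 14:00-14:40.
Luca ∩ Alice ∩ Rosa ∩ Elena: ∅.
Luca ∩ Alice ∩ Rosa ∩ Elena ∩ Leo: ∅.
Luca ∩ Alice ∩ Rosa ∩ Elena ∩ Leo ∩ Mei: ∅.
There is no time when everyone is free.
No common window is at least 90 minutes long.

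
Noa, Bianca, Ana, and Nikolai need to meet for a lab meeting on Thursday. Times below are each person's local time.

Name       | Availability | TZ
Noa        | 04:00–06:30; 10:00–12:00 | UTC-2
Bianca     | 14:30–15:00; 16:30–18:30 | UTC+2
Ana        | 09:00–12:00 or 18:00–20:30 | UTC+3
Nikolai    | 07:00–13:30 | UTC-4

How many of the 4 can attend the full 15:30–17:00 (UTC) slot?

2

Noa in UTC: 06:00-08:30, 12:00-14:00 (add 2h to convert from UTC-2).
Bianca in UTC: 12:30-13:00, 14:30-16:30 (subtract 2h to convert from UTC+2).
Ana in UTC: 06:00-09:00, 15:00-17:30 (subtract 3h to convert from UTC+3).
Nikolai in UTC: 11:00-17:30 (add 4h to convert from UTC-4).
Ana and Nikolai can make the full 15:30-17:00 slot — that's 2.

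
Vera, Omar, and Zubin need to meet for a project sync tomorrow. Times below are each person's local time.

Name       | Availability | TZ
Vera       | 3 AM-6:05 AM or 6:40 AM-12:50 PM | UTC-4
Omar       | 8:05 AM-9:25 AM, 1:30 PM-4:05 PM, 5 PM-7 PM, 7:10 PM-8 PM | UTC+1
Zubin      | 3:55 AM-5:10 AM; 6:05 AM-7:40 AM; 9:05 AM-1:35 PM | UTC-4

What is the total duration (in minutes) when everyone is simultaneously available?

Vera in UTC: 07:00-10:05, 10:40-16:50 (add 4h to convert from UTC-4).
Omar in UTC: 07:05-08:25, 12:30-15:05, 16:00-18:00, 18:10-19:00 (subtract 1h to convert from UTC+1).
Zubin in UTC: 07:55-09:10, 10:05-11:40, 13:05-17:35 (add 4h to convert from UTC-4).
Vera ∩ Omar: 07:05-08:25, 12:30-15:05, 16:00-16:50.
Vera ∩ Omar ∩ Zubin: 07:55-08:25, 13:05-15:05, 16:00-16:50.
Summing the common windows: 30 + 120 + 50 = 200 minutes.

200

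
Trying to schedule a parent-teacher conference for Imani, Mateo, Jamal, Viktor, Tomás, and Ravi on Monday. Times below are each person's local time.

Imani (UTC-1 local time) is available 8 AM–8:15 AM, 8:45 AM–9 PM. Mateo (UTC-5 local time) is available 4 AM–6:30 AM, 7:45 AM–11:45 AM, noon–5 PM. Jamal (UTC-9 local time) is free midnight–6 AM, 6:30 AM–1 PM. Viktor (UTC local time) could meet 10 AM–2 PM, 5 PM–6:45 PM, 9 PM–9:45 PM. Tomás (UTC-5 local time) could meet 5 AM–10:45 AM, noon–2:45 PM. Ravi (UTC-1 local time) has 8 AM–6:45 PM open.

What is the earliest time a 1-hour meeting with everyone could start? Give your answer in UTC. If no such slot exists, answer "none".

Imani in UTC: 09:00-09:15, 09:45-22:00 (add 1h to convert from UTC-1).
Mateo in UTC: 09:00-11:30, 12:45-16:45, 17:00-22:00 (add 5h to convert from UTC-5).
Jamal in UTC: 09:00-15:00, 15:30-22:00 (add 9h to convert from UTC-9).
Viktor in UTC: 10:00-14:00, 17:00-18:45, 21:00-21:45.
Tomás in UTC: 10:00-15:45, 17:00-19:45 (add 5h to convert from UTC-5).
Ravi in UTC: 09:00-19:45 (add 1h to convert from UTC-1).
Imani ∩ Mateo: 09:00-09:15, 09:45-11:30, 12:45-16:45, 17:00-22:00.
Imani ∩ Mateo ∩ Jamal: 09:00-09:15, 09:45-11:30, 12:45-15:00, 15:30-16:45, 17:00-22:00.
Imani ∩ Mateo ∩ Jamal ∩ Viktor: 10:00-11:30, 12:45-14:00, 17:00-18:45, 21:00-21:45.
Imani ∩ Mateo ∩ Jamal ∩ Viktor ∩ Tomás: 10:00-11:30, 12:45-14:00, 17:00-18:45.
Imani ∩ Mateo ∩ Jamal ∩ Viktor ∩ Tomás ∩ Ravi: 10:00-11:30, 12:45-14:00, 17:00-18:45.
So the common availability across everyone is 10:00-11:30, 12:45-14:00, 17:00-18:45.
The first common window of at least 60 minutes is 10:00-11:30, so the earliest start is 10:00.

10:00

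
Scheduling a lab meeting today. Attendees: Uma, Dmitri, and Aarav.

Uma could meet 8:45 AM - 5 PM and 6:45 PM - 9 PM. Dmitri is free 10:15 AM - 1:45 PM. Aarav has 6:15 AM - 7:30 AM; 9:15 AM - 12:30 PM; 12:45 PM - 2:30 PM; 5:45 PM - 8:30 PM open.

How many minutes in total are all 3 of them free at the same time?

Uma ∩ Dmitri: 10:15-13:45.
Uma ∩ Dmitri ∩ Aarav: 10:15-12:30, 12:45-13:45.
Summing the common windows: 135 + 60 = 195 minutes.

195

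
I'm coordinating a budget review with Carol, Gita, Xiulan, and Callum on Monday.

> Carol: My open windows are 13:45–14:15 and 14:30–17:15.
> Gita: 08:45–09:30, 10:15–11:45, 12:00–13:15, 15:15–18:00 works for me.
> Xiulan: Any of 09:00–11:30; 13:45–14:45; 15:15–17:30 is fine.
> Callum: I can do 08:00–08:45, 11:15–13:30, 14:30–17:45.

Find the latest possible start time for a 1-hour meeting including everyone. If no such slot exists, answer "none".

16:15

Carol ∩ Gita: 15:15-17:15.
Carol ∩ Gita ∩ Xiulan: 15:15-17:15.
Carol ∩ Gita ∩ Xiulan ∩ Callum: 15:15-17:15.
The last common window of at least 60 minutes is 15:15-17:15; a 60-minute meeting can start as late as 16:15 and still end by 17:15.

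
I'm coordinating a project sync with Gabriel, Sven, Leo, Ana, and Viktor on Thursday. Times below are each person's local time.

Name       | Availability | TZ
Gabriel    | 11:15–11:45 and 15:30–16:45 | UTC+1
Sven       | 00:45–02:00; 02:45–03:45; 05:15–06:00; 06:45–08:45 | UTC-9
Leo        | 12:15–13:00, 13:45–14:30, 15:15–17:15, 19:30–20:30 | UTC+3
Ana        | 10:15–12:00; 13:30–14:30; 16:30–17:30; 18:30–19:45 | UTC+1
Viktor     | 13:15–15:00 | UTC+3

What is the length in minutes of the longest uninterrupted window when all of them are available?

0

Gabriel in UTC: 10:15-10:45, 14:30-15:45 (subtract 1h to convert from UTC+1).
Sven in UTC: 09:45-11:00, 11:45-12:45, 14:15-15:00, 15:45-17:45 (add 9h to convert from UTC-9).
Leo in UTC: 09:15-10:00, 10:45-11:30, 12:15-14:15, 16:30-17:30 (subtract 3h to convert from UTC+3).
Ana in UTC: 09:15-11:00, 12:30-13:30, 15:30-16:30, 17:30-18:45 (subtract 1h to convert from UTC+1).
Viktor in UTC: 10:15-12:00 (subtract 3h to convert from UTC+3).
Gabriel ∩ Sven: 10:15-10:45, 14:30-15:00.
Gabriel ∩ Sven ∩ Leo: ∅.
Gabriel ∩ Sven ∩ Leo ∩ Ana: ∅.
Gabriel ∩ Sven ∩ Leo ∩ Ana ∩ Viktor: ∅.
There is no time when everyone is free.
No common window exists, so the longest block is 0 minutes.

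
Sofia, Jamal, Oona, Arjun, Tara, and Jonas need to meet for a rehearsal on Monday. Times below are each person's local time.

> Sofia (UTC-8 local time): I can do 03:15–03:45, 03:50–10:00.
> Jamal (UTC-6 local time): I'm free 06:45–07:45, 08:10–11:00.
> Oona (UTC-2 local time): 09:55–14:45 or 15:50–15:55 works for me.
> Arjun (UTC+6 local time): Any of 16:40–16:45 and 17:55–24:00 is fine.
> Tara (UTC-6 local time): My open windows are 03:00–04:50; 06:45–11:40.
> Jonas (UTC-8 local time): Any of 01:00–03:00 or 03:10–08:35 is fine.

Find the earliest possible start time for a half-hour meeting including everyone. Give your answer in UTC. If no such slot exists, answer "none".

Sofia in UTC: 11:15-11:45, 11:50-18:00 (add 8h to convert from UTC-8).
Jamal in UTC: 12:45-13:45, 14:10-17:00 (add 6h to convert from UTC-6).
Oona in UTC: 11:55-16:45, 17:50-17:55 (add 2h to convert from UTC-2).
Arjun in UTC: 10:40-10:45, 11:55-18:00 (subtract 6h to convert from UTC+6).
Tara in UTC: 09:00-10:50, 12:45-17:40 (add 6h to convert from UTC-6).
Jonas in UTC: 09:00-11:00, 11:10-16:35 (add 8h to convert from UTC-8).
Sofia ∩ Jamal: 12:45-13:45, 14:10-17:00.
Sofia ∩ Jamal ∩ Oona: 12:45-13:45, 14:10-16:45.
Sofia ∩ Jamal ∩ Oona ∩ Arjun: 12:45-13:45, 14:10-16:45.
Sofia ∩ Jamal ∩ Oona ∩ Arjun ∩ Tara: 12:45-13:45, 14:10-16:45.
Sofia ∩ Jamal ∩ Oona ∩ Arjun ∩ Tara ∩ Jonas: 12:45-13:45, 14:10-16:35.
So the common availability across everyone is 12:45-13:45, 14:10-16:35.
The first common window of at least 30 minutes is 12:45-13:45, so the earliest start is 12:45.

12:45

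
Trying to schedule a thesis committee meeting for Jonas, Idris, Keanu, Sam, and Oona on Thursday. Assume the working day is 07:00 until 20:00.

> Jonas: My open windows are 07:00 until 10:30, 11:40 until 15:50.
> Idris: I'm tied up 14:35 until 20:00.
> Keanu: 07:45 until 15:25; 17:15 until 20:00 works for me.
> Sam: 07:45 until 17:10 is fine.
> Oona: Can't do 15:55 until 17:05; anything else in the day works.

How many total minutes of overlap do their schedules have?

340

Jonas free: 07:00-10:30, 11:40-15:50.
Idris free: 07:00-14:35 (invert busy blocks within the working day).
Keanu free: 07:45-15:25, 17:15-20:00.
Sam free: 07:45-17:10.
Oona free: 07:00-15:55, 17:05-20:00 (invert busy blocks within the working day).
Jonas ∩ Idris: 07:00-10:30, 11:40-14:35.
Jonas ∩ Idris ∩ Keanu: 07:45-10:30, 11:40-14:35.
Jonas ∩ Idris ∩ Keanu ∩ Sam: 07:45-10:30, 11:40-14:35.
Jonas ∩ Idris ∩ Keanu ∩ Sam ∩ Oona: 07:45-10:30, 11:40-14:35.
Summing the common windows: 165 + 175 = 340 minutes.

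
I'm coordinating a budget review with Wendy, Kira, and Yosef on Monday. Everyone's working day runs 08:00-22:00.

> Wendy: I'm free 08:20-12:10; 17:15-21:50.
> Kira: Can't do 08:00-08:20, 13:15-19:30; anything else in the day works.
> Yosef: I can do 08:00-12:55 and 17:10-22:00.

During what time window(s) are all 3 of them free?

Wendy free: 08:20-12:10, 17:15-21:50.
Kira free: 08:20-13:15, 19:30-22:00 (invert busy blocks within the working day).
Yosef free: 08:00-12:55, 17:10-22:00.
Wendy ∩ Kira: 08:20-12:10, 19:30-21:50.
Wendy ∩ Kira ∩ Yosef: 08:20-12:10, 19:30-21:50.

08:20-12:10, 19:30-21:50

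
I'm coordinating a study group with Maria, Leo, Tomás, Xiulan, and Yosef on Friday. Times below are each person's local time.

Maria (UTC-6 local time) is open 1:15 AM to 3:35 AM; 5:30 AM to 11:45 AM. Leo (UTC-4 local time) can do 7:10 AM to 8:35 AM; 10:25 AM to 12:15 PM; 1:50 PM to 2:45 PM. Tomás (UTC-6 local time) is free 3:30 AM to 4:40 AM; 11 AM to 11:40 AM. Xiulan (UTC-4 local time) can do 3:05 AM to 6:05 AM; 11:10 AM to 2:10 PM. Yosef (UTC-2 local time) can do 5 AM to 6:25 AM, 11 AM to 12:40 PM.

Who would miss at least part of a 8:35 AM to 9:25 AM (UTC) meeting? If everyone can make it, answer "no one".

Leo, Tomás, Yosef

Maria in UTC: 07:15-09:35, 11:30-17:45 (add 6h to convert from UTC-6).
Leo in UTC: 11:10-12:35, 14:25-16:15, 17:50-18:45 (add 4h to convert from UTC-4).
Tomás in UTC: 09:30-10:40, 17:00-17:40 (add 6h to convert from UTC-6).
Xiulan in UTC: 07:05-10:05, 15:10-18:10 (add 4h to convert from UTC-4).
Yosef in UTC: 07:00-08:25, 13:00-14:40 (add 2h to convert from UTC-2).
Maria: free for 08:35-09:25. Leo: not fully free for 08:35-09:25. Tomás: not fully free for 08:35-09:25. Xiulan: free for 08:35-09:25. Yosef: not fully free for 08:35-09:25.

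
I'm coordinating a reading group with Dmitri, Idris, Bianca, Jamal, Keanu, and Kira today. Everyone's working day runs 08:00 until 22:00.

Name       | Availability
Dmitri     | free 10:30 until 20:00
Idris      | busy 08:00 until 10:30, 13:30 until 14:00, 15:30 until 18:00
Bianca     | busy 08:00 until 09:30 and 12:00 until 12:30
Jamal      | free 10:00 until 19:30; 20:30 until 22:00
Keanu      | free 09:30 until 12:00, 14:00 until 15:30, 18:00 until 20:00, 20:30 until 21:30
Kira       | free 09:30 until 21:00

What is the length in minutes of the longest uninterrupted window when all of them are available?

Dmitri free: 10:30-20:00.
Idris free: 10:30-13:30, 14:00-15:30, 18:00-22:00 (invert busy blocks within the working day).
Bianca free: 09:30-12:00, 12:30-22:00 (invert busy blocks within the working day).
Jamal free: 10:00-19:30, 20:30-22:00.
Keanu free: 09:30-12:00, 14:00-15:30, 18:00-20:00, 20:30-21:30.
Kira free: 09:30-21:00.
Dmitri ∩ Idris: 10:30-13:30, 14:00-15:30, 18:00-20:00.
Dmitri ∩ Idris ∩ Bianca: 10:30-12:00, 12:30-13:30, 14:00-15:30, 18:00-20:00.
Dmitri ∩ Idris ∩ Bianca ∩ Jamal: 10:30-12:00, 12:30-13:30, 14:00-15:30, 18:00-19:30.
Dmitri ∩ Idris ∩ Bianca ∩ Jamal ∩ Keanu: 10:30-12:00, 14:00-15:30, 18:00-19:30.
Dmitri ∩ Idris ∩ Bianca ∩ Jamal ∩ Keanu ∩ Kira: 10:30-12:00, 14:00-15:30, 18:00-19:30.
The longest is 10:30-12:00 at 90 minutes.

90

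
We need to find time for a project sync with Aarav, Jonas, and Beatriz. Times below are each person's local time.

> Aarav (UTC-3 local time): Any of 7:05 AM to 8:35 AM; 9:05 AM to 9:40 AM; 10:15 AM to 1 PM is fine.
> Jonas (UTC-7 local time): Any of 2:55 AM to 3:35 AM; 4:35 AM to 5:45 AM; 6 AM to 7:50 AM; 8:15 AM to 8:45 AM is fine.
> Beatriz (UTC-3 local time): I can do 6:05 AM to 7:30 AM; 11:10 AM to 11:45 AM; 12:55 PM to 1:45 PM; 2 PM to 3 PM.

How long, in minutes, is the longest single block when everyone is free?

35

Aarav in UTC: 10:05-11:35, 12:05-12:40, 13:15-16:00 (add 3h to convert from UTC-3).
Jonas in UTC: 09:55-10:35, 11:35-12:45, 13:00-14:50, 15:15-15:45 (add 7h to convert from UTC-7).
Beatriz in UTC: 09:05-10:30, 14:10-14:45, 15:55-16:45, 17:00-18:00 (add 3h to convert from UTC-3).
Aarav ∩ Jonas: 10:05-10:35, 12:05-12:40, 13:15-14:50, 15:15-15:45.
Aarav ∩ Jonas ∩ Beatriz: 10:05-10:30, 14:10-14:45.
The longest is 14:10-14:45 at 35 minutes.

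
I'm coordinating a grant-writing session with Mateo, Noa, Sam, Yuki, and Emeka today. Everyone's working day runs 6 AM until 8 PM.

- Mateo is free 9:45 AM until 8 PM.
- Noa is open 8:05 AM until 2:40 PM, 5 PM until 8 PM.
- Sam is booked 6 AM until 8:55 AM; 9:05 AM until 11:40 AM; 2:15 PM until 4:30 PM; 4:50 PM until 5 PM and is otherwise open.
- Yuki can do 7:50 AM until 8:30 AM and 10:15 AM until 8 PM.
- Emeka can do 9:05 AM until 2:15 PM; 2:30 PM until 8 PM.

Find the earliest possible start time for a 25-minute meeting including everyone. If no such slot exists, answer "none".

11:40

Mateo free: 09:45-20:00.
Noa free: 08:05-14:40, 17:00-20:00.
Sam free: 08:55-09:05, 11:40-14:15, 16:30-16:50, 17:00-20:00 (invert busy blocks within the working day).
Yuki free: 07:50-08:30, 10:15-20:00.
Emeka free: 09:05-14:15, 14:30-20:00.
Mateo ∩ Noa: 09:45-14:40, 17:00-20:00.
Mateo ∩ Noa ∩ Sam: 11:40-14:15, 17:00-20:00.
Mateo ∩ Noa ∩ Sam ∩ Yuki: 11:40-14:15, 17:00-20:00.
Mateo ∩ Noa ∩ Sam ∩ Yuki ∩ Emeka: 11:40-14:15, 17:00-20:00.
The first common window of at least 25 minutes is 11:40-14:15, so the earliest start is 11:40.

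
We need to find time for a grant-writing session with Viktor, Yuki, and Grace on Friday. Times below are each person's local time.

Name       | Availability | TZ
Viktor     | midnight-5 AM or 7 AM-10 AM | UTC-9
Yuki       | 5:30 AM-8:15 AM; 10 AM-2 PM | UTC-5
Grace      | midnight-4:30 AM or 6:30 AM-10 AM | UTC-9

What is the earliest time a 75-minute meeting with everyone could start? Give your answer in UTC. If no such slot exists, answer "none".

Viktor in UTC: 09:00-14:00, 16:00-19:00 (add 9h to convert from UTC-9).
Yuki in UTC: 10:30-13:15, 15:00-19:00 (add 5h to convert from UTC-5).
Grace in UTC: 09:00-13:30, 15:30-19:00 (add 9h to convert from UTC-9).
Viktor ∩ Yuki: 10:30-13:15, 16:00-19:00.
Viktor ∩ Yuki ∩ Grace: 10:30-13:15, 16:00-19:00.
Those are the intersection windows.
The first common window of at least 75 minutes is 10:30-13:15, so the earliest start is 10:30.

10:30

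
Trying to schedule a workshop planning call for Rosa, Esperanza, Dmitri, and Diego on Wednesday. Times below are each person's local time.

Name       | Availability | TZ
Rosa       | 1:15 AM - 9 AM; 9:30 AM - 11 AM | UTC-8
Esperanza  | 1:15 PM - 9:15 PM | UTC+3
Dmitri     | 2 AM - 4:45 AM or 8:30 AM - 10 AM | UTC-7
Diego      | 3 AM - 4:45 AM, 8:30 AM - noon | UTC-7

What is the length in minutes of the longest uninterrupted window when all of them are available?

90

Rosa in UTC: 09:15-17:00, 17:30-19:00 (add 8h to convert from UTC-8).
Esperanza in UTC: 10:15-18:15 (subtract 3h to convert from UTC+3).
Dmitri in UTC: 09:00-11:45, 15:30-17:00 (add 7h to convert from UTC-7).
Diego in UTC: 10:00-11:45, 15:30-19:00 (add 7h to convert from UTC-7).
Rosa ∩ Esperanza: 10:15-17:00, 17:30-18:15.
Rosa ∩ Esperanza ∩ Dmitri: 10:15-11:45, 15:30-17:00.
Rosa ∩ Esperanza ∩ Dmitri ∩ Diego: 10:15-11:45, 15:30-17:00.
Those are the intersection windows.
The longest is 10:15-11:45 at 90 minutes.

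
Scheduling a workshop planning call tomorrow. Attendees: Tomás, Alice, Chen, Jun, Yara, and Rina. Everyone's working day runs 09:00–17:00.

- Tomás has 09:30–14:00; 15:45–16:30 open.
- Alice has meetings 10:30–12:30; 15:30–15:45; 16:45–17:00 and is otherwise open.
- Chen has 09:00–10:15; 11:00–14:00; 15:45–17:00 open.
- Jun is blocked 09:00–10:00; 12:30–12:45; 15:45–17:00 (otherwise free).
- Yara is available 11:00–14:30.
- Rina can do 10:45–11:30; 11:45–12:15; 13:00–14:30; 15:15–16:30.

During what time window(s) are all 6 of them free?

13:00-14:00

Tomás free: 09:30-14:00, 15:45-16:30.
Alice free: 09:00-10:30, 12:30-15:30, 15:45-16:45 (invert busy blocks within the working day).
Chen free: 09:00-10:15, 11:00-14:00, 15:45-17:00.
Jun free: 10:00-12:30, 12:45-15:45 (invert busy blocks within the working day).
Yara free: 11:00-14:30.
Rina free: 10:45-11:30, 11:45-12:15, 13:00-14:30, 15:15-16:30.
Tomás ∩ Alice: 09:30-10:30, 12:30-14:00, 15:45-16:30.
Tomás ∩ Alice ∩ Chen: 09:30-10:15, 12:30-14:00, 15:45-16:30.
Tomás ∩ Alice ∩ Chen ∩ Jun: 10:00-10:15, 12:45-14:00.
Tomás ∩ Alice ∩ Chen ∩ Jun ∩ Yara: 12:45-14:00.
Tomás ∩ Alice ∩ Chen ∩ Jun ∩ Yara ∩ Rina: 13:00-14:00.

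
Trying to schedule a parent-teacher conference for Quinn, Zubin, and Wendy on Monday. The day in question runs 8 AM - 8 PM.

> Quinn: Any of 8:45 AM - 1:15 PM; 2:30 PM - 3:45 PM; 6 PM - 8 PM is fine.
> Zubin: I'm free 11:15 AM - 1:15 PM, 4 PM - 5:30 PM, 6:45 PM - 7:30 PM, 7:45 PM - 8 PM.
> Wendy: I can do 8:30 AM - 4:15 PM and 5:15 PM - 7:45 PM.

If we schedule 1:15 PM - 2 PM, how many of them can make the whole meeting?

1

Wendy can make the full 13:15-14:00 slot — that's 1.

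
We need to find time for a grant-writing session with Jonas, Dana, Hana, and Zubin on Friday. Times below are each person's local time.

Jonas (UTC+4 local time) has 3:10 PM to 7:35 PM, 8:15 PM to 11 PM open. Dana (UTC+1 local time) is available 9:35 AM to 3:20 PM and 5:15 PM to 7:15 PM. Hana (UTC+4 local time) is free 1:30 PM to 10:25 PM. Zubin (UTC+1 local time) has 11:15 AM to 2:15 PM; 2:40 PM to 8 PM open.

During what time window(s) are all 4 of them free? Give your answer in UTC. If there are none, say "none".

Jonas in UTC: 11:10-15:35, 16:15-19:00 (subtract 4h to convert from UTC+4).
Dana in UTC: 08:35-14:20, 16:15-18:15 (subtract 1h to convert from UTC+1).
Hana in UTC: 09:30-18:25 (subtract 4h to convert from UTC+4).
Zubin in UTC: 10:15-13:15, 13:40-19:00 (subtract 1h to convert from UTC+1).
Jonas ∩ Dana: 11:10-14:20, 16:15-18:15.
Jonas ∩ Dana ∩ Hana: 11:10-14:20, 16:15-18:15.
Jonas ∩ Dana ∩ Hana ∩ Zubin: 11:10-13:15, 13:40-14:20, 16:15-18:15.

11:10-13:15, 13:40-14:20, 16:15-18:15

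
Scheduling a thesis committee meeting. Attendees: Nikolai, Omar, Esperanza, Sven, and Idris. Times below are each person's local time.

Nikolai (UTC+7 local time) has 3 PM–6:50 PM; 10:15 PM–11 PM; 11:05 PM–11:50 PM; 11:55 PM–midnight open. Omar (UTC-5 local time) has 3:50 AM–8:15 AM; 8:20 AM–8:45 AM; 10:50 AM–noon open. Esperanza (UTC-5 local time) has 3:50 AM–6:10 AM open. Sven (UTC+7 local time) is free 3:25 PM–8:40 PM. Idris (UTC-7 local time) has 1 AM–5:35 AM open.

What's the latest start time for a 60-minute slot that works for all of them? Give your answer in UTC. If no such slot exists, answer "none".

10:10

Nikolai in UTC: 08:00-11:50, 15:15-16:00, 16:05-16:50, 16:55-17:00 (subtract 7h to convert from UTC+7).
Omar in UTC: 08:50-13:15, 13:20-13:45, 15:50-17:00 (add 5h to convert from UTC-5).
Esperanza in UTC: 08:50-11:10 (add 5h to convert from UTC-5).
Sven in UTC: 08:25-13:40 (subtract 7h to convert from UTC+7).
Idris in UTC: 08:00-12:35 (add 7h to convert from UTC-7).
Nikolai ∩ Omar: 08:50-11:50, 15:50-16:00, 16:05-16:50, 16:55-17:00.
Nikolai ∩ Omar ∩ Esperanza: 08:50-11:10.
Nikolai ∩ Omar ∩ Esperanza ∩ Sven: 08:50-11:10.
Nikolai ∩ Omar ∩ Esperanza ∩ Sven ∩ Idris: 08:50-11:10.
Those are the intersection windows.
The last common window of at least 60 minutes is 08:50-11:10; a 60-minute meeting can start as late as 10:10 and still end by 11:10.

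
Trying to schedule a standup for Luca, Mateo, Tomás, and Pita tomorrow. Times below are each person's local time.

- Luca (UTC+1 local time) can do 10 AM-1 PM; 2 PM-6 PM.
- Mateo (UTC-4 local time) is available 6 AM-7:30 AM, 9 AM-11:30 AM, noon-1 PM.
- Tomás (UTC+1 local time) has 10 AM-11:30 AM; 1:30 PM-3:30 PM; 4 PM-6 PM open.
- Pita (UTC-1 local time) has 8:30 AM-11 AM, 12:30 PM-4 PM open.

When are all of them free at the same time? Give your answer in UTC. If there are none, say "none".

10:00-10:30, 13:30-14:30, 15:00-15:30, 16:00-17:00

Luca in UTC: 09:00-12:00, 13:00-17:00 (subtract 1h to convert from UTC+1).
Mateo in UTC: 10:00-11:30, 13:00-15:30, 16:00-17:00 (add 4h to convert from UTC-4).
Tomás in UTC: 09:00-10:30, 12:30-14:30, 15:00-17:00 (subtract 1h to convert from UTC+1).
Pita in UTC: 09:30-12:00, 13:30-17:00 (add 1h to convert from UTC-1).
Luca ∩ Mateo: 10:00-11:30, 13:00-15:30, 16:00-17:00.
Luca ∩ Mateo ∩ Tomás: 10:00-10:30, 13:00-14:30, 15:00-15:30, 16:00-17:00.
Luca ∩ Mateo ∩ Tomás ∩ Pita: 10:00-10:30, 13:30-14:30, 15:00-15:30, 16:00-17:00.
So the common availability across everyone is 10:00-10:30, 13:30-14:30, 15:00-15:30, 16:00-17:00.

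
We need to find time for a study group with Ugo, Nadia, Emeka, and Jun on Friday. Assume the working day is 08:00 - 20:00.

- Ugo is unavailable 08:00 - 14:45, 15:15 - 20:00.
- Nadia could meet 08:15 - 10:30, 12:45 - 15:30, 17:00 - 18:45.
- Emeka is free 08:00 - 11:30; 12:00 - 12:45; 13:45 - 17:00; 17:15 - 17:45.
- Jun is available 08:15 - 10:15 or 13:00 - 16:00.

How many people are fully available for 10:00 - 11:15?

1

Ugo free: 14:45-15:15 (invert busy blocks within the working day).
Nadia free: 08:15-10:30, 12:45-15:30, 17:00-18:45.
Emeka free: 08:00-11:30, 12:00-12:45, 13:45-17:00, 17:15-17:45.
Jun free: 08:15-10:15, 13:00-16:00.
Emeka can make the full 10:00-11:15 slot — that's 1.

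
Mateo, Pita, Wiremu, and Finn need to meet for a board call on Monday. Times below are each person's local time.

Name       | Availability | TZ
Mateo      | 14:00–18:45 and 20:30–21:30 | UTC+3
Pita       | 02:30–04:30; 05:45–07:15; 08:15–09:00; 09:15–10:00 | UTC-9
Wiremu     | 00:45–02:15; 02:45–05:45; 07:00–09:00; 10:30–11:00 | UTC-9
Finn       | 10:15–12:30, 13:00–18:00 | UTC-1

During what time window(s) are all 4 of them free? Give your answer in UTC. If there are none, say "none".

11:45-13:30, 17:30-18:00

Mateo in UTC: 11:00-15:45, 17:30-18:30 (subtract 3h to convert from UTC+3).
Pita in UTC: 11:30-13:30, 14:45-16:15, 17:15-18:00, 18:15-19:00 (add 9h to convert from UTC-9).
Wiremu in UTC: 09:45-11:15, 11:45-14:45, 16:00-18:00, 19:30-20:00 (add 9h to convert from UTC-9).
Finn in UTC: 11:15-13:30, 14:00-19:00 (add 1h to convert from UTC-1).
Mateo ∩ Pita: 11:30-13:30, 14:45-15:45, 17:30-18:00, 18:15-18:30.
Mateo ∩ Pita ∩ Wiremu: 11:45-13:30, 17:30-18:00.
Mateo ∩ Pita ∩ Wiremu ∩ Finn: 11:45-13:30, 17:30-18:00.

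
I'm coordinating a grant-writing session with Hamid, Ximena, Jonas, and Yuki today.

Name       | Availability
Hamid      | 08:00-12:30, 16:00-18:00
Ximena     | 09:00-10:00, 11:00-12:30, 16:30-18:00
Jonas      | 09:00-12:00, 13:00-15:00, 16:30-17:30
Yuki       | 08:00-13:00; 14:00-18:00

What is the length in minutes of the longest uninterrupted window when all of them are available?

60

Hamid ∩ Ximena: 09:00-10:00, 11:00-12:30, 16:30-18:00.
Hamid ∩ Ximena ∩ Jonas: 09:00-10:00, 11:00-12:00, 16:30-17:30.
Hamid ∩ Ximena ∩ Jonas ∩ Yuki: 09:00-10:00, 11:00-12:00, 16:30-17:30.
The longest is 09:00-10:00 at 60 minutes.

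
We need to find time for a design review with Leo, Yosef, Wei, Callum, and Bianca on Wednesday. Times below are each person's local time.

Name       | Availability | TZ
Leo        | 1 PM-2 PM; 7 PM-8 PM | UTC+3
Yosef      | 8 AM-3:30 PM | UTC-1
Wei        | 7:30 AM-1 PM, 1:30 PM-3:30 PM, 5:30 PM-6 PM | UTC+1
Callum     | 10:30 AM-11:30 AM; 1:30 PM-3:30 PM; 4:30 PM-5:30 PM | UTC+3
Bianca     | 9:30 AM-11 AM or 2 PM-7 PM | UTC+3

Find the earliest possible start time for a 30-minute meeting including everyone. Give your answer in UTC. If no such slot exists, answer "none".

none

Leo in UTC: 10:00-11:00, 16:00-17:00 (subtract 3h to convert from UTC+3).
Yosef in UTC: 09:00-16:30 (add 1h to convert from UTC-1).
Wei in UTC: 06:30-12:00, 12:30-14:30, 16:30-17:00 (subtract 1h to convert from UTC+1).
Callum in UTC: 07:30-08:30, 10:30-12:30, 13:30-14:30 (subtract 3h to convert from UTC+3).
Bianca in UTC: 06:30-08:00, 11:00-16:00 (subtract 3h to convert from UTC+3).
Leo ∩ Yosef: 10:00-11:00, 16:00-16:30.
Leo ∩ Yosef ∩ Wei: 10:00-11:00.
Leo ∩ Yosef ∩ Wei ∩ Callum: 10:30-11:00.
Leo ∩ Yosef ∩ Wei ∩ Callum ∩ Bianca: ∅.
There is no time when everyone is free.
No common window is at least 30 minutes long.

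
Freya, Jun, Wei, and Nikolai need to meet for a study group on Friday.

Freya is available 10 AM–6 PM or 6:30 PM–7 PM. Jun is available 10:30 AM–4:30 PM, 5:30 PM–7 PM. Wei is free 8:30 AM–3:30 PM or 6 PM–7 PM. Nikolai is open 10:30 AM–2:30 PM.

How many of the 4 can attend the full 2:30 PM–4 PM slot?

2

Freya and Jun can make the full 14:30-16:00 slot — that's 2.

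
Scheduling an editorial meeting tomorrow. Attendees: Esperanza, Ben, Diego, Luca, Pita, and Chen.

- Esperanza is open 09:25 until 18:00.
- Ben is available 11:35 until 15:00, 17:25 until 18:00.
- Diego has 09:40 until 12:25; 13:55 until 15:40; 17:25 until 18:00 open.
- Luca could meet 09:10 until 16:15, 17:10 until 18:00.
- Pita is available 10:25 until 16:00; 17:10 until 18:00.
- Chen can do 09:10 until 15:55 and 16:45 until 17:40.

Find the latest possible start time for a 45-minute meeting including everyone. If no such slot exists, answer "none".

Esperanza ∩ Ben: 11:35-15:00, 17:25-18:00.
Esperanza ∩ Ben ∩ Diego: 11:35-12:25, 13:55-15:00, 17:25-18:00.
Esperanza ∩ Ben ∩ Diego ∩ Luca: 11:35-12:25, 13:55-15:00, 17:25-18:00.
Esperanza ∩ Ben ∩ Diego ∩ Luca ∩ Pita: 11:35-12:25, 13:55-15:00, 17:25-18:00.
Esperanza ∩ Ben ∩ Diego ∩ Luca ∩ Pita ∩ Chen: 11:35-12:25, 13:55-15:00, 17:25-17:40.
The last common window of at least 45 minutes is 13:55-15:00; a 45-minute meeting can start as late as 14:15 and still end by 15:00.

14:15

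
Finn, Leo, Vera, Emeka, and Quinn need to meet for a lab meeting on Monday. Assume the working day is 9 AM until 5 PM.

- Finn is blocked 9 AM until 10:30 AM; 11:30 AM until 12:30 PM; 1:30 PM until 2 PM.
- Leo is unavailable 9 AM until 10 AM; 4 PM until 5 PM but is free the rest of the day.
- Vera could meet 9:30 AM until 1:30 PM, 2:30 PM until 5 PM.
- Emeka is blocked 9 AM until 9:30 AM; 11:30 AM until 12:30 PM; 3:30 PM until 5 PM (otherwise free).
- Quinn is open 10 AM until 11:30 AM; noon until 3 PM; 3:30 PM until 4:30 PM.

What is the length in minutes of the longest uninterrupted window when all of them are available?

60

Finn free: 10:30-11:30, 12:30-13:30, 14:00-17:00 (invert busy blocks within the working day).
Leo free: 10:00-16:00 (invert busy blocks within the working day).
Vera free: 09:30-13:30, 14:30-17:00.
Emeka free: 09:30-11:30, 12:30-15:30 (invert busy blocks within the working day).
Quinn free: 10:00-11:30, 12:00-15:00, 15:30-16:30.
Finn ∩ Leo: 10:30-11:30, 12:30-13:30, 14:00-16:00.
Finn ∩ Leo ∩ Vera: 10:30-11:30, 12:30-13:30, 14:30-16:00.
Finn ∩ Leo ∩ Vera ∩ Emeka: 10:30-11:30, 12:30-13:30, 14:30-15:30.
Finn ∩ Leo ∩ Vera ∩ Emeka ∩ Quinn: 10:30-11:30, 12:30-13:30, 14:30-15:00.
The longest is 10:30-11:30 at 60 minutes.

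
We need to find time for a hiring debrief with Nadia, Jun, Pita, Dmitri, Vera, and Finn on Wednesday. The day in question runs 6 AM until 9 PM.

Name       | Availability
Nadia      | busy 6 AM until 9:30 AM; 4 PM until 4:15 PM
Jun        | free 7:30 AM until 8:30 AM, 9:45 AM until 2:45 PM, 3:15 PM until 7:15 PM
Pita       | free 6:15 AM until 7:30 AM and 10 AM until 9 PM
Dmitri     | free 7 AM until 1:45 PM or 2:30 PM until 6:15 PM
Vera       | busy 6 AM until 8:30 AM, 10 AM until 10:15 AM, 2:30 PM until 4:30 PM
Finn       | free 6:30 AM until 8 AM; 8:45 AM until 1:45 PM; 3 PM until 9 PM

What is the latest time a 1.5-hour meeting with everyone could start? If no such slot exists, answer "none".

Nadia free: 09:30-16:00, 16:15-21:00 (invert busy blocks within the working day).
Jun free: 07:30-08:30, 09:45-14:45, 15:15-19:15.
Pita free: 06:15-07:30, 10:00-21:00.
Dmitri free: 07:00-13:45, 14:30-18:15.
Vera free: 08:30-10:00, 10:15-14:30, 16:30-21:00 (invert busy blocks within the working day).
Finn free: 06:30-08:00, 08:45-13:45, 15:00-21:00.
Nadia ∩ Jun: 09:45-14:45, 15:15-16:00, 16:15-19:15.
Nadia ∩ Jun ∩ Pita: 10:00-14:45, 15:15-16:00, 16:15-19:15.
Nadia ∩ Jun ∩ Pita ∩ Dmitri: 10:00-13:45, 14:30-14:45, 15:15-16:00, 16:15-18:15.
Nadia ∩ Jun ∩ Pita ∩ Dmitri ∩ Vera: 10:15-13:45, 16:30-18:15.
Nadia ∩ Jun ∩ Pita ∩ Dmitri ∩ Vera ∩ Finn: 10:15-13:45, 16:30-18:15.
The last common window of at least 90 minutes is 16:30-18:15; a 90-minute meeting can start as late as 16:45 and still end by 18:15.

16:45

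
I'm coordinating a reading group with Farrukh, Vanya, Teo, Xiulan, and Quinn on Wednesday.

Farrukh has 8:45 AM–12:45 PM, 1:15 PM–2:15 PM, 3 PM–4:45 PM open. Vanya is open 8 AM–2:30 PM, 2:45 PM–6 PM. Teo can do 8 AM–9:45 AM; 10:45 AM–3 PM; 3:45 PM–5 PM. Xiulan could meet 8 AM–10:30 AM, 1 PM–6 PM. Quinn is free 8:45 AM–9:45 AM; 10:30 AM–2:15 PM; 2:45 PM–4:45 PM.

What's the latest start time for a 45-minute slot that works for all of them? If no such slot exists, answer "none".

16:00

Farrukh ∩ Vanya: 08:45-12:45, 13:15-14:15, 15:00-16:45.
Farrukh ∩ Vanya ∩ Teo: 08:45-09:45, 10:45-12:45, 13:15-14:15, 15:45-16:45.
Farrukh ∩ Vanya ∩ Teo ∩ Xiulan: 08:45-09:45, 13:15-14:15, 15:45-16:45.
Farrukh ∩ Vanya ∩ Teo ∩ Xiulan ∩ Quinn: 08:45-09:45, 13:15-14:15, 15:45-16:45.
The last common window of at least 45 minutes is 15:45-16:45; a 45-minute meeting can start as late as 16:00 and still end by 16:45.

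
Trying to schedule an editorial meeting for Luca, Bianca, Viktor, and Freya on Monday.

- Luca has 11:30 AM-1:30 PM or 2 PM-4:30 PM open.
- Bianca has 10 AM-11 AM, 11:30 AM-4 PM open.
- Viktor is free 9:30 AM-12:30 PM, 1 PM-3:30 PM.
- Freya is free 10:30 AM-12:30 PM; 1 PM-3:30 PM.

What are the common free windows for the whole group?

11:30-12:30, 13:00-13:30, 14:00-15:30

Luca ∩ Bianca: 11:30-13:30, 14:00-16:00.
Luca ∩ Bianca ∩ Viktor: 11:30-12:30, 13:00-13:30, 14:00-15:30.
Luca ∩ Bianca ∩ Viktor ∩ Freya: 11:30-12:30, 13:00-13:30, 14:00-15:30.
So the common availability across everyone is 11:30-12:30, 13:00-13:30, 14:00-15:30.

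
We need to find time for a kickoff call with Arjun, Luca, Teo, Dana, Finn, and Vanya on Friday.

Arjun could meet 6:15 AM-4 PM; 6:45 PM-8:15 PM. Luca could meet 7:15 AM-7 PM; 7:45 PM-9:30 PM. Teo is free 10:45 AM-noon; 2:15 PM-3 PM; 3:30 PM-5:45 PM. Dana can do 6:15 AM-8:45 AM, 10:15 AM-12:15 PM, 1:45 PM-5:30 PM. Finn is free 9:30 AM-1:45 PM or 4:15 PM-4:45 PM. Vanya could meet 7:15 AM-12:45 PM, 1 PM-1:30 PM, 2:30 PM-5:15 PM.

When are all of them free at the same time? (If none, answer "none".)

Arjun ∩ Luca: 07:15-16:00, 18:45-19:00, 19:45-20:15.
Arjun ∩ Luca ∩ Teo: 10:45-12:00, 14:15-15:00, 15:30-16:00.
Arjun ∩ Luca ∩ Teo ∩ Dana: 10:45-12:00, 14:15-15:00, 15:30-16:00.
Arjun ∩ Luca ∩ Teo ∩ Dana ∩ Finn: 10:45-12:00.
Arjun ∩ Luca ∩ Teo ∩ Dana ∩ Finn ∩ Vanya: 10:45-12:00.

10:45-12:00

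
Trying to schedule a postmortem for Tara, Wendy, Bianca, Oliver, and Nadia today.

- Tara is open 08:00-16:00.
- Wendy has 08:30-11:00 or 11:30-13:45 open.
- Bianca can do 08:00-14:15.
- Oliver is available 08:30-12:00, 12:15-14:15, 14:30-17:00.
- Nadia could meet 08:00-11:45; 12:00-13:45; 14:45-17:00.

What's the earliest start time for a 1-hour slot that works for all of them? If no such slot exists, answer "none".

Tara ∩ Wendy: 08:30-11:00, 11:30-13:45.
Tara ∩ Wendy ∩ Bianca: 08:30-11:00, 11:30-13:45.
Tara ∩ Wendy ∩ Bianca ∩ Oliver: 08:30-11:00, 11:30-12:00, 12:15-13:45.
Tara ∩ Wendy ∩ Bianca ∩ Oliver ∩ Nadia: 08:30-11:00, 11:30-11:45, 12:15-13:45.
So the common availability across everyone is 08:30-11:00, 11:30-11:45, 12:15-13:45.
The first common window of at least 60 minutes is 08:30-11:00, so the earliest start is 08:30.

08:30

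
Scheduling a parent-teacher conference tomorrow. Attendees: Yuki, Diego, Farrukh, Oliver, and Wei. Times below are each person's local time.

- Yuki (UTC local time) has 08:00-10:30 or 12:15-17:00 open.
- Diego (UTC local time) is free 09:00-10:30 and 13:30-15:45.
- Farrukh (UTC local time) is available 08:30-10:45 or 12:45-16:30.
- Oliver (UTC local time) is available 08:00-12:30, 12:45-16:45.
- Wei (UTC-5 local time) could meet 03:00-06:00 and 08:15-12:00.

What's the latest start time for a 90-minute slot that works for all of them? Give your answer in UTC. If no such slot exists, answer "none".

14:15

Yuki in UTC: 08:00-10:30, 12:15-17:00.
Diego in UTC: 09:00-10:30, 13:30-15:45.
Farrukh in UTC: 08:30-10:45, 12:45-16:30.
Oliver in UTC: 08:00-12:30, 12:45-16:45.
Wei in UTC: 08:00-11:00, 13:15-17:00 (add 5h to convert from UTC-5).
Yuki ∩ Diego: 09:00-10:30, 13:30-15:45.
Yuki ∩ Diego ∩ Farrukh: 09:00-10:30, 13:30-15:45.
Yuki ∩ Diego ∩ Farrukh ∩ Oliver: 09:00-10:30, 13:30-15:45.
Yuki ∩ Diego ∩ Farrukh ∩ Oliver ∩ Wei: 09:00-10:30, 13:30-15:45.
The last common window of at least 90 minutes is 13:30-15:45; a 90-minute meeting can start as late as 14:15 and still end by 15:45.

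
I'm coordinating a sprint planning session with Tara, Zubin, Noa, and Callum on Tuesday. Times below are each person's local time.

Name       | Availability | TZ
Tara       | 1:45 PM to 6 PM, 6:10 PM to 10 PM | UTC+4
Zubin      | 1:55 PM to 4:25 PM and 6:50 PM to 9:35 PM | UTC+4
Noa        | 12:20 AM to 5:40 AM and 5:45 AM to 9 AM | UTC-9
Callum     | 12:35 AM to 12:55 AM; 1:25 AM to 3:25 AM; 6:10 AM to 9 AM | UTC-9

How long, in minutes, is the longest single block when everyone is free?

Tara in UTC: 09:45-14:00, 14:10-18:00 (subtract 4h to convert from UTC+4).
Zubin in UTC: 09:55-12:25, 14:50-17:35 (subtract 4h to convert from UTC+4).
Noa in UTC: 09:20-14:40, 14:45-18:00 (add 9h to convert from UTC-9).
Callum in UTC: 09:35-09:55, 10:25-12:25, 15:10-18:00 (add 9h to convert from UTC-9).
Tara ∩ Zubin: 09:55-12:25, 14:50-17:35.
Tara ∩ Zubin ∩ Noa: 09:55-12:25, 14:50-17:35.
Tara ∩ Zubin ∩ Noa ∩ Callum: 10:25-12:25, 15:10-17:35.
The longest is 15:10-17:35 at 145 minutes.

145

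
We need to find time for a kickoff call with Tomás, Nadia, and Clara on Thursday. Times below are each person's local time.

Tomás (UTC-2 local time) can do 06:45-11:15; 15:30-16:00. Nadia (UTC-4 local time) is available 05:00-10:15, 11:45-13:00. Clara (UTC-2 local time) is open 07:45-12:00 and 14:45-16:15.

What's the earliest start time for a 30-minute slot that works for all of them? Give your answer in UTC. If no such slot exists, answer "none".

09:45

Tomás in UTC: 08:45-13:15, 17:30-18:00 (add 2h to convert from UTC-2).
Nadia in UTC: 09:00-14:15, 15:45-17:00 (add 4h to convert from UTC-4).
Clara in UTC: 09:45-14:00, 16:45-18:15 (add 2h to convert from UTC-2).
Tomás ∩ Nadia: 09:00-13:15.
Tomás ∩ Nadia ∩ Clara: 09:45-13:15.
The first common window of at least 30 minutes is 09:45-13:15, so the earliest start is 09:45.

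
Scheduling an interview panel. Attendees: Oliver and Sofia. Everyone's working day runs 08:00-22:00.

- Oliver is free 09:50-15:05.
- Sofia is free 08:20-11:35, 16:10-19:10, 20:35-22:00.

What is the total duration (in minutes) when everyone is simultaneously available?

105

Oliver ∩ Sofia: 09:50-11:35.
That's a single block of 105 minutes.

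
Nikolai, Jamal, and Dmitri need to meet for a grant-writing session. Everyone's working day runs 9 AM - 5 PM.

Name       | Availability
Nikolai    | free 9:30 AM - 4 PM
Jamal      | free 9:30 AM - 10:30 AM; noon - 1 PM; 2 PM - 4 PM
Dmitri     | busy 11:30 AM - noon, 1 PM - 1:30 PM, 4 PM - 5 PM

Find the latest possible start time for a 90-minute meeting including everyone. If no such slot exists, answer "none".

14:30

Nikolai free: 09:30-16:00.
Jamal free: 09:30-10:30, 12:00-13:00, 14:00-16:00.
Dmitri free: 09:00-11:30, 12:00-13:00, 13:30-16:00 (invert busy blocks within the working day).
Nikolai ∩ Jamal: 09:30-10:30, 12:00-13:00, 14:00-16:00.
Nikolai ∩ Jamal ∩ Dmitri: 09:30-10:30, 12:00-13:00, 14:00-16:00.
The last common window of at least 90 minutes is 14:00-16:00; a 90-minute meeting can start as late as 14:30 and still end by 16:00.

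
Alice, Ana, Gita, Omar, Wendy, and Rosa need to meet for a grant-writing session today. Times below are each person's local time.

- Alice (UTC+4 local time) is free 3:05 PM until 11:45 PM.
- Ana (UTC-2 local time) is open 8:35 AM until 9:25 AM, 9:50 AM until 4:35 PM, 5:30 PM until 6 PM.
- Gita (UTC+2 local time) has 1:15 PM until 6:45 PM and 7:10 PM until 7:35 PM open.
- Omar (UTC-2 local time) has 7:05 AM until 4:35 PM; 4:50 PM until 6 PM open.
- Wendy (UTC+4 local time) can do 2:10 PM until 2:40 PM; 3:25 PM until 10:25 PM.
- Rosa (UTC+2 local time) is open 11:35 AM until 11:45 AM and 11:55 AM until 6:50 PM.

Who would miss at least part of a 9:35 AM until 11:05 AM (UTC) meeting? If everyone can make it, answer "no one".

Alice in UTC: 11:05-19:45 (subtract 4h to convert from UTC+4).
Ana in UTC: 10:35-11:25, 11:50-18:35, 19:30-20:00 (add 2h to convert from UTC-2).
Gita in UTC: 11:15-16:45, 17:10-17:35 (subtract 2h to convert from UTC+2).
Omar in UTC: 09:05-18:35, 18:50-20:00 (add 2h to convert from UTC-2).
Wendy in UTC: 10:10-10:40, 11:25-18:25 (subtract 4h to convert from UTC+4).
Rosa in UTC: 09:35-09:45, 09:55-16:50 (subtract 2h to convert from UTC+2).
Alice: not fully free for 09:35-11:05. Ana: not fully free for 09:35-11:05. Gita: not fully free for 09:35-11:05. Omar: free for 09:35-11:05. Wendy: not fully free for 09:35-11:05. Rosa: not fully free for 09:35-11:05.

Alice, Ana, Gita, Rosa, Wendy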